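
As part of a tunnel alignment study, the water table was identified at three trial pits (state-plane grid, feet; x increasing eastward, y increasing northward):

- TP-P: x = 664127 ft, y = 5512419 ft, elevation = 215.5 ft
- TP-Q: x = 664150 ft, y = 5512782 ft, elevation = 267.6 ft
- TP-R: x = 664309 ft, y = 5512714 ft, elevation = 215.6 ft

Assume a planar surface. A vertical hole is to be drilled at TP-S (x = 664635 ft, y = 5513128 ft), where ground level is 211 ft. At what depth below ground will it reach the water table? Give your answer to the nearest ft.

14 ft

Let the plane be z = a·x + b·y + c.
TP-Q−TP-P: 23a + 363b = 52.1;  TP-R−TP-P: 182a + 295b = 0.1.
Solving gives a = −0.25865286, b = 0.15991464.
Then c = 215.5 − a·664127 − b·5512419 = −709522.68.
At (664635, 5513128): z_contact = −171909.7 + 881629.9 − 709522.68 = 197.5 ft.
Depth below ground = 211 − 197.5 = 14 ft.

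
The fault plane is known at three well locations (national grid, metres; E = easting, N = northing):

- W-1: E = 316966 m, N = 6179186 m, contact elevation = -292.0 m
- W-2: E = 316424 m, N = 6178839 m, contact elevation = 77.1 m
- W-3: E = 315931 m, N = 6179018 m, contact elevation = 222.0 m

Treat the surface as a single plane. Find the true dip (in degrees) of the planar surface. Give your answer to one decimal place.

Let the plane be z = a·E + b·N + c.
W-2−W-1: −542a − 347b = 369.1;  W-3−W-1: −1035a − 168b = 514.
Solving gives a = −0.43399, b = −0.38581.
Gradient magnitude |∇z| = √(a² + b²) = √(0.18835 + 0.14885) = 0.58069.
True dip = arctan(0.58069) = 30.1°, dipping toward NE (azimuth ≈ 048°).

30.1°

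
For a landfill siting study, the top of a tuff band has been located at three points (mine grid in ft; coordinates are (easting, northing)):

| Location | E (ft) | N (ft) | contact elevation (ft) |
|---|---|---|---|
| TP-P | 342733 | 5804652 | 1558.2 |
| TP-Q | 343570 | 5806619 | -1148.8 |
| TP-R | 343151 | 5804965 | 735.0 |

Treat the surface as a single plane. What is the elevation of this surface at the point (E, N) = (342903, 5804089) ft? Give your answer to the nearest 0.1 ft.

1768.7 ft

Let the plane be z = a·E + b·N + c.
TP-Q−TP-P: 837a + 1967b = −2707;  TP-R−TP-P: 418a + 313b = −823.2.
Solving gives a = −1.377916730, b = −0.789874782.
Then c = 1558.2 − a·342733 − b·5804652 = 5058763.97.
At (342903, 5804089): z = −472491.8 − 4584503.5 + 5058763.97 = 1768.7 ft.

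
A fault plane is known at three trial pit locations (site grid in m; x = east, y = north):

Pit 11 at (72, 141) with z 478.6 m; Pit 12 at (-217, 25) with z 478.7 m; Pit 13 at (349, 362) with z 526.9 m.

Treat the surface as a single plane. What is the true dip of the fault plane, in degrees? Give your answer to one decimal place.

25.4°

Let the plane be z = a·x + b·y + c.
Pit 12−Pit 11: −289a − 116b = 0.1;  Pit 13−Pit 11: 277a + 221b = 48.3.
Solving gives a = −0.17723, b = 0.44070.
Gradient magnitude |∇z| = √(a² + b²) = √(0.03141 + 0.19421) = 0.47500.
True dip = arctan(0.47500) = 25.4°, dipping toward SSE (azimuth ≈ 158°).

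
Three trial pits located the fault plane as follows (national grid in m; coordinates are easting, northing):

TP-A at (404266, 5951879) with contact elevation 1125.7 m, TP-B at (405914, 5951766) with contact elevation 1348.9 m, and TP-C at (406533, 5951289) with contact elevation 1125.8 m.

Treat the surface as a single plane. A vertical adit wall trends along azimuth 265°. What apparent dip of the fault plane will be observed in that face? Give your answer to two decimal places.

13.75°

Two edge vectors: TP-A→TP-B = (1648, -113, 223.2), TP-A→TP-C = (2267, -590, 0.1).
Normal n = (TP-A→TP-B) × (TP-A→TP-C) = (131676.7, 505829.6, -716149).
So ∂z/∂easting = −n_x/n_z = 0.18387 and ∂z/∂northing = −n_y/n_z = 0.70632.
Unit vector along 265° is (sin 265°, cos 265°) = (-0.9962, -0.0872).
Slope in that direction = a·(-0.9962) + b·(-0.0872) = −0.24473.
Apparent dip = arctan|0.24473| = 13.75° (true dip is 36.1°, so apparent ≤ true as expected).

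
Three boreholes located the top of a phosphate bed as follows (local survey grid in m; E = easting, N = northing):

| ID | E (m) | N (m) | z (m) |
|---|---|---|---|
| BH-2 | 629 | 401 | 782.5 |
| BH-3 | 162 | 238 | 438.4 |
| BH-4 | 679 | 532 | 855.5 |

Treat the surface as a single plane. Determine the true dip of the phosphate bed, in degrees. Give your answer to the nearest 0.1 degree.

Two edge vectors: BH-2→BH-3 = (-467, -163, -344.1), BH-2→BH-4 = (50, 131, 73).
Normal n = (BH-2→BH-3) × (BH-2→BH-4) = (33178.1, 16886, -53027).
So ∂z/∂E = −n_x/n_z = 0.62568 and ∂z/∂N = −n_y/n_z = 0.31844.
Gradient magnitude |∇z| = √(a² + b²) = √(0.39148 + 0.10141) = 0.70206.
True dip = arctan(0.70206) = 35.1°, dipping toward WSW (azimuth ≈ 243°).

35.1°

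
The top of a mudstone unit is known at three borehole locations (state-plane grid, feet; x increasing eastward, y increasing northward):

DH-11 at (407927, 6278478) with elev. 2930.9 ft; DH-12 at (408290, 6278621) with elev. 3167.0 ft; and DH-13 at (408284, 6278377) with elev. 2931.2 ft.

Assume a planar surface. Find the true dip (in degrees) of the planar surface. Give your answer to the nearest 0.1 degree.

Two edge vectors: DH-11→DH-12 = (363, 143, 236.1), DH-11→DH-13 = (357, -101, 0.3).
Normal n = (DH-11→DH-12) × (DH-11→DH-13) = (23889, 84178.8, -87714).
So ∂z/∂x = −n_x/n_z = 0.27235 and ∂z/∂y = −n_y/n_z = 0.95970.
Gradient magnitude |∇z| = √(a² + b²) = √(0.07418 + 0.92102) = 0.99759.
True dip = arctan(0.99759) = 44.9°, dipping toward SSW (azimuth ≈ 196°).

44.9°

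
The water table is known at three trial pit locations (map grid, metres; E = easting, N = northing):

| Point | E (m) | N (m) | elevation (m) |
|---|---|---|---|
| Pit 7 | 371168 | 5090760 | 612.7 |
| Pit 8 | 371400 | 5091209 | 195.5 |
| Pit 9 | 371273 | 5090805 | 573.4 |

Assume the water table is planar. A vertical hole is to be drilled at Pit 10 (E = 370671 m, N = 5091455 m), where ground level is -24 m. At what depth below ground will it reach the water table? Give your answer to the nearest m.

35 m

Let the plane be z = a·E + b·N + c.
Pit 8−Pit 7: 232a + 449b = −417.2;  Pit 9−Pit 7: 105a + 45b = −39.3.
Solving gives a = 0.03073968, b = −0.94505926.
Then c = 612.7 − a·371168 − b·5090760 = 4800272.97.
At (370671, 5091455): z_contact = 11394.3 − 4811726.7 + 4800272.97 = -59.4 m.
Depth below ground = -24 − (-59.4) = 35 m.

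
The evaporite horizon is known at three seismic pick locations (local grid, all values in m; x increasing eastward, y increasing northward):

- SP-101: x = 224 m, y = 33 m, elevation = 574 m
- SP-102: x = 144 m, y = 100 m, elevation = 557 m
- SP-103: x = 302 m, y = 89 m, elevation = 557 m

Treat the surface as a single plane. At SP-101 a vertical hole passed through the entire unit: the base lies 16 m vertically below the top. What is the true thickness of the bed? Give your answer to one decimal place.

15.4 m

Let the plane be z = a·x + b·y + c.
SP-102−SP-101: −80a + 67b = −17;  SP-103−SP-101: 78a + 56b = −17.
Solving gives a = −0.01927, b = −0.27674.
|∇z| = √(a²+b²) = 0.27741, so dip δ = arctan(0.27741) = 15.50°.
True thickness = vertical thickness × cos δ = 16 × cos 15.50° = 15.4 m.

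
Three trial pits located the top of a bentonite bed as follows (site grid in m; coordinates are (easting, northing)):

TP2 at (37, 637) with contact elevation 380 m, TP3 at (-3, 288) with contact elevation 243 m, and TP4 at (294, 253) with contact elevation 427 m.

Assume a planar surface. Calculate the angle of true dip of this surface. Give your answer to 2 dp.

36.11°

Two edge vectors: TP2→TP3 = (-40, -349, -137), TP2→TP4 = (257, -384, 47).
Normal n = (TP2→TP3) × (TP2→TP4) = (-69011, -33329, 105053).
So ∂z/∂E = −n_x/n_z = 0.65692 and ∂z/∂N = −n_y/n_z = 0.31726.
Gradient magnitude |∇z| = √(a² + b²) = √(0.43154 + 0.10065) = 0.72951.
True dip = arctan(0.72951) = 36.11°, dipping toward WSW (azimuth ≈ 244°).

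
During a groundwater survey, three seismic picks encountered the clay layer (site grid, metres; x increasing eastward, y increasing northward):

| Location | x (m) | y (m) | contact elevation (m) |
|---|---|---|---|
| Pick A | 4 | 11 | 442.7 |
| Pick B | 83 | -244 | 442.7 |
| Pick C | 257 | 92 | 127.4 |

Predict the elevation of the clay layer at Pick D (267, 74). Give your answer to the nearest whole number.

122 m

Two edge vectors: Pick A→Pick B = (79, -255, 0), Pick A→Pick C = (253, 81, -315.3).
Normal n = (Pick A→Pick B) × (Pick A→Pick C) = (80401.5, 24908.7, 70914).
So ∂z/∂x = −n_x/n_z = −1.13379 and ∂z/∂y = −n_y/n_z = −0.35125.
Intercept c from Pick A: 442.7 + 4.54 + 3.86 = 451.10.
At (267, 74): z = −302.7 − 26.0 + 451.10 = 122.4 m.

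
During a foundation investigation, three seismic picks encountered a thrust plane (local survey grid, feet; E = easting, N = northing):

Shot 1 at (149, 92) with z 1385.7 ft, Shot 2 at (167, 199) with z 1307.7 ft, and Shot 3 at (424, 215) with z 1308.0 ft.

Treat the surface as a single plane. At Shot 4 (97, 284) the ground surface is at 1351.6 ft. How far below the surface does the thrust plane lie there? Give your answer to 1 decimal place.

109.8 ft

Two edge vectors: Shot 1→Shot 2 = (18, 107, -78), Shot 1→Shot 3 = (275, 123, -77.7).
Normal n = (Shot 1→Shot 2) × (Shot 1→Shot 3) = (1280.1, -20051.4, -27211).
So ∂z/∂E = −n_x/n_z = 0.04704 and ∂z/∂N = −n_y/n_z = −0.73689.
Intercept c from Shot 1: 1385.7 − 7.01 + 67.79 = 1446.48.
At (97, 284): z_contact = 4.56 − 209.28 + 1446.48 = 1241.77 ft.
Depth below ground = 1351.6 − 1241.77 = 109.8 ft.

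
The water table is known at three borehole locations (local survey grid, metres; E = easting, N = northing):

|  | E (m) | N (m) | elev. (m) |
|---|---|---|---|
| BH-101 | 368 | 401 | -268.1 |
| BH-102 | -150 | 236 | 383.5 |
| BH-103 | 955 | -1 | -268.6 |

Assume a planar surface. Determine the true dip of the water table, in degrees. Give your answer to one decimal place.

Let the plane be z = a·E + b·N + c.
BH-102−BH-101: −518a − 165b = 651.6;  BH-103−BH-101: 587a − 402b = −0.5.
Solving gives a = −0.85884, b = −1.25284.
Gradient magnitude |∇z| = √(a² + b²) = √(0.73761 + 1.56961) = 1.51895.
True dip = arctan(1.51895) = 56.6°, dipping toward NE (azimuth ≈ 034°).

56.6°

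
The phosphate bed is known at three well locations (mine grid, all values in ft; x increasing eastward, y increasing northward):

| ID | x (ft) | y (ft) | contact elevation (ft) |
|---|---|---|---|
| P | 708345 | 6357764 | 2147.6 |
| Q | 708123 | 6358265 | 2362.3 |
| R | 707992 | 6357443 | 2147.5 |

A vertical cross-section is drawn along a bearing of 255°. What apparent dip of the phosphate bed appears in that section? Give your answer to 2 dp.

Two edge vectors: P→Q = (-222, 501, 214.7), P→R = (-353, -321, -0.1).
Normal n = (P→Q) × (P→R) = (68868.6, -75811.3, 248115).
So ∂z/∂x = −n_x/n_z = −0.27757 and ∂z/∂y = −n_y/n_z = 0.30555.
Unit vector along 255° is (sin 255°, cos 255°) = (-0.9659, -0.2588).
Slope in that direction = a·(-0.9659) + b·(-0.2588) = 0.18903.
Apparent dip = arctan|0.18903| = 10.70° (true dip is 22.4°, so apparent ≤ true as expected).

10.70°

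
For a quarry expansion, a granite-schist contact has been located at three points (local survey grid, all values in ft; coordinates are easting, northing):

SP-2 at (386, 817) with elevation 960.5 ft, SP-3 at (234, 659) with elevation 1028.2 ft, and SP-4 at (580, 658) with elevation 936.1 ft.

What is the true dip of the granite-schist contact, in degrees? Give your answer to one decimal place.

17.6°

Two edge vectors: SP-2→SP-3 = (-152, -158, 67.7), SP-2→SP-4 = (194, -159, -24.4).
Normal n = (SP-2→SP-3) × (SP-2→SP-4) = (14619.5, 9425, 54820).
So ∂z/∂easting = −n_x/n_z = −0.26668 and ∂z/∂northing = −n_y/n_z = −0.17193.
Gradient magnitude |∇z| = √(a² + b²) = √(0.07112 + 0.02956) = 0.31730.
True dip = arctan(0.31730) = 17.6°, dipping toward ENE (azimuth ≈ 057°).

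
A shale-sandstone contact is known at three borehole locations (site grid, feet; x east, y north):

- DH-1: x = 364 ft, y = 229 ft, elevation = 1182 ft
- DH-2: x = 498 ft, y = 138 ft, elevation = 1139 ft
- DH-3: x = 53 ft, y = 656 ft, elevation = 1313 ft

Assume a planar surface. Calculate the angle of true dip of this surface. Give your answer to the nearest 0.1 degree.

14.9°

Two edge vectors: DH-1→DH-2 = (134, -91, -43), DH-1→DH-3 = (-311, 427, 131).
Normal n = (DH-1→DH-2) × (DH-1→DH-3) = (6440, -4181, 28917).
So ∂z/∂x = −n_x/n_z = −0.22271 and ∂z/∂y = −n_y/n_z = 0.14459.
Gradient magnitude |∇z| = √(a² + b²) = √(0.04960 + 0.02091) = 0.26552.
True dip = arctan(0.26552) = 14.9°, dipping toward ESE (azimuth ≈ 123°).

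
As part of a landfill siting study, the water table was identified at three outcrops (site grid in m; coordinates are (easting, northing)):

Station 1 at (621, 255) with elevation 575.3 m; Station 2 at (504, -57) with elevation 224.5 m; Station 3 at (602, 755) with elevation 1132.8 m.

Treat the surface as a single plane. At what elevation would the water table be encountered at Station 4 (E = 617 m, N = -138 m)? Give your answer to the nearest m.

Two edge vectors: Station 1→Station 2 = (-117, -312, -350.8), Station 1→Station 3 = (-19, 500, 557.5).
Normal n = (Station 1→Station 2) × (Station 1→Station 3) = (1460, 71892.7, -64428).
So ∂z/∂E = −n_x/n_z = 0.02266 and ∂z/∂N = −n_y/n_z = 1.11586.
Intercept c from Station 1: 575.3 − 14.07 − 284.54 = 276.68.
At (617, -138): z = 14.0 − 154.0 + 276.68 = 136.7 m.

137 m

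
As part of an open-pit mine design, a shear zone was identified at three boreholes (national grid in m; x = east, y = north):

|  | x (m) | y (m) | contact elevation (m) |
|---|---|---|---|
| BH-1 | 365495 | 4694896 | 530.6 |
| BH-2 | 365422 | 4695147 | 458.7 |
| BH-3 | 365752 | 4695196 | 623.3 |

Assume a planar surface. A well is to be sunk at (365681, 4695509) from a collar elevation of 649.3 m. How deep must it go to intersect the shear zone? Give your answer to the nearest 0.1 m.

105.3 m

Two edge vectors: BH-1→BH-2 = (-73, 251, -71.9), BH-1→BH-3 = (257, 300, 92.7).
Normal n = (BH-1→BH-2) × (BH-1→BH-3) = (44837.7, -11711.2, -86407).
So ∂z/∂x = −n_x/n_z = 0.518912820 and ∂z/∂y = −n_y/n_z = −0.135535315.
Intercept c from BH-1: 530.6 − 189660.04 + 636324.21 = 447194.77.
At (365681, 4695509): z_contact = 189756.56 − 636407.29 + 447194.77 = 544.03 m.
Depth below ground = 649.3 − 544.03 = 105.3 m.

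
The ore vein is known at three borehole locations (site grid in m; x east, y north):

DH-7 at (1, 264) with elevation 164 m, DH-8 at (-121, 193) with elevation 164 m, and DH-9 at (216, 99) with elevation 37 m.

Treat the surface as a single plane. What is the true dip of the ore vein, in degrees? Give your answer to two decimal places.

26.86°

Two edge vectors: DH-7→DH-8 = (-122, -71, 0), DH-7→DH-9 = (215, -165, -127).
Normal n = (DH-7→DH-8) × (DH-7→DH-9) = (9017, -15494, 35395).
So ∂z/∂x = −n_x/n_z = −0.25475 and ∂z/∂y = −n_y/n_z = 0.43775.
Gradient magnitude |∇z| = √(a² + b²) = √(0.06490 + 0.19162) = 0.50648.
True dip = arctan(0.50648) = 26.86°, dipping toward SSE (azimuth ≈ 150°).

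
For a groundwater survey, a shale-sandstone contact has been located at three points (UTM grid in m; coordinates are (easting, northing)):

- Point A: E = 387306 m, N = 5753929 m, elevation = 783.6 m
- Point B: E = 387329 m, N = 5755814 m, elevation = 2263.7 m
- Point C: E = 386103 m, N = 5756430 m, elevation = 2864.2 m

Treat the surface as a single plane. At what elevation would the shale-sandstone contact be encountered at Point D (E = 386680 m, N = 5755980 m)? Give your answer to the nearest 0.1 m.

2455.7 m

Two edge vectors: Point A→Point B = (23, 1885, 1480.1), Point A→Point C = (-1203, 2501, 2080.6).
Normal n = (Point A→Point B) × (Point A→Point C) = (220200.9, -1828414.1, 2325178).
So ∂z/∂E = −n_x/n_z = −0.094702814 and ∂z/∂N = −n_y/n_z = 0.786354464.
Intercept c from Point A: 783.6 + 36678.97 − 4524627.75 = −4487165.19.
At (386680, 5755980): z = −36619.7 + 4526240.6 − 4487165.19 = 2455.7 m.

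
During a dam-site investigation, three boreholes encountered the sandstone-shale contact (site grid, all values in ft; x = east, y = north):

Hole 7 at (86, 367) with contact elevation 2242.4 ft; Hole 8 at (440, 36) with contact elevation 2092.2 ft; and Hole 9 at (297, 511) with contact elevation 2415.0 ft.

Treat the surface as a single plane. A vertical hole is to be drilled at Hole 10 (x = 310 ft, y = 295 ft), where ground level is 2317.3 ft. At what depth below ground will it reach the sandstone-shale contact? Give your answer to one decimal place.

64.4 ft

Let the plane be z = a·x + b·y + c.
Hole 8−Hole 7: 354a − 331b = −150.2;  Hole 9−Hole 7: 211a + 144b = 172.6.
Solving gives a = 0.29385, b = 0.76804.
Then c = 2242.4 − a·86 − b·367 = 1935.26.
At (310, 295): z_contact = 91.09 + 226.57 + 1935.26 = 2252.92 ft.
Depth below ground = 2317.3 − 2252.92 = 64.4 ft.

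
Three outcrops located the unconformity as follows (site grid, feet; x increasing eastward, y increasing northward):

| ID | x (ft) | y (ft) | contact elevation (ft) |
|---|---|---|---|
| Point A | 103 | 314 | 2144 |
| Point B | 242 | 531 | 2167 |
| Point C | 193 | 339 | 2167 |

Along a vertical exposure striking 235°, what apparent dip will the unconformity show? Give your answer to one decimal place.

10.5°

Two edge vectors: Point A→Point B = (139, 217, 23), Point A→Point C = (90, 25, 23).
Normal n = (Point A→Point B) × (Point A→Point C) = (4416, -1127, -16055).
So ∂z/∂x = −n_x/n_z = 0.27505 and ∂z/∂y = −n_y/n_z = −0.07020.
Unit vector along 235° is (sin 235°, cos 235°) = (-0.8192, -0.5736).
Slope in that direction = a·(-0.8192) + b·(-0.5736) = −0.18505.
Apparent dip = arctan|0.18505| = 10.5° (true dip is 15.8°, so apparent ≤ true as expected).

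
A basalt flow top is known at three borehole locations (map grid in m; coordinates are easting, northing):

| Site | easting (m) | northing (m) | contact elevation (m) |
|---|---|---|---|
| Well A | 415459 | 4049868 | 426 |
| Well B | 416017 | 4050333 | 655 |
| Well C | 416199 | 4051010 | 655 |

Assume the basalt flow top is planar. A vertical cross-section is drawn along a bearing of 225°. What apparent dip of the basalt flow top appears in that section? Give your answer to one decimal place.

Let the plane be z = a·easting + b·northing + c.
Well B−Well A: 558a + 465b = 229;  Well C−Well A: 740a + 1142b = 229.
Solving gives a = 0.52888, b = −0.14218.
Unit vector along 225° is (sin 225°, cos 225°) = (-0.7071, -0.7071).
Slope in that direction = a·(-0.7071) + b·(-0.7071) = −0.27344.
Apparent dip = arctan|0.27344| = 15.3° (true dip is 28.7°, so apparent ≤ true as expected).

15.3°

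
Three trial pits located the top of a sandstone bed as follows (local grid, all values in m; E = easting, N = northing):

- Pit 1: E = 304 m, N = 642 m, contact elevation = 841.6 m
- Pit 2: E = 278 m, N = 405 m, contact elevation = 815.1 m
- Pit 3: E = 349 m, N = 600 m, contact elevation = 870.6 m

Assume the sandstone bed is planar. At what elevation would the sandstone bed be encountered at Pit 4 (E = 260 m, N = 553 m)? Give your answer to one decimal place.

808.4 m

Two edge vectors: Pit 1→Pit 2 = (-26, -237, -26.5), Pit 1→Pit 3 = (45, -42, 29).
Normal n = (Pit 1→Pit 2) × (Pit 1→Pit 3) = (-7986, -438.5, 11757).
So ∂z/∂E = −n_x/n_z = 0.67925 and ∂z/∂N = −n_y/n_z = 0.03730.
Intercept c from Pit 1: 841.6 − 206.49 − 23.94 = 611.16.
At (260, 553): z = 176.6 + 20.6 + 611.16 = 808.4 m.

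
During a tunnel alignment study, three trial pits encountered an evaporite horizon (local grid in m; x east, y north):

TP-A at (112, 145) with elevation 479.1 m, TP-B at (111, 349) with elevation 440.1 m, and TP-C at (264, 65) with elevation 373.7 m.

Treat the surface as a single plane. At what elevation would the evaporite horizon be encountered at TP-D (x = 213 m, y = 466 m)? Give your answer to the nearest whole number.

Let the plane be z = a·x + b·y + c.
TP-B−TP-A: −1a + 204b = −39;  TP-C−TP-A: 152a − 80b = −105.4.
Solving gives a = −0.79609, b = −0.19508.
Then c = 479.1 − a·112 − b·145 = 596.55.
At (213, 466): z = −169.6 − 90.9 + 596.55 = 336.1 m.

336 m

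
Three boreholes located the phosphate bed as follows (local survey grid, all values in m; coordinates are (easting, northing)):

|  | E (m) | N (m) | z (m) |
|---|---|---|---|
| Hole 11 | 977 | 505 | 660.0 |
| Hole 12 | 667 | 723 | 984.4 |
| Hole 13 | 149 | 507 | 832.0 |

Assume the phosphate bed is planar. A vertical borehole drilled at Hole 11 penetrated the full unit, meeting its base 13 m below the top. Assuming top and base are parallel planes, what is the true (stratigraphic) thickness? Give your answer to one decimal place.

8.3 m

Two edge vectors: Hole 11→Hole 12 = (-310, 218, 324.4), Hole 11→Hole 13 = (-828, 2, 172).
Normal n = (Hole 11→Hole 12) × (Hole 11→Hole 13) = (36847.2, -215283.2, 179884).
So ∂z/∂E = −n_x/n_z = −0.20484 and ∂z/∂N = −n_y/n_z = 1.19679.
|∇z| = √(a²+b²) = 1.21419, so dip δ = arctan(1.21419) = 50.53°.
True thickness = vertical thickness × cos δ = 13 × cos 50.53° = 8.3 m.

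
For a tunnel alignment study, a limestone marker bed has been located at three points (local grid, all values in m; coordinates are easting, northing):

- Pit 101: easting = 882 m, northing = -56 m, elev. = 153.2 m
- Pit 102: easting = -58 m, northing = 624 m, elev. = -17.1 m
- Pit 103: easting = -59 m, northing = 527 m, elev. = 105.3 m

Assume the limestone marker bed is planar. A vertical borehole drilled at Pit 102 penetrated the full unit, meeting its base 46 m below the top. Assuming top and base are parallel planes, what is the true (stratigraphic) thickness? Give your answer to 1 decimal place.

Two edge vectors: Pit 101→Pit 102 = (-940, 680, -170.3), Pit 101→Pit 103 = (-941, 583, -47.9).
Normal n = (Pit 101→Pit 102) × (Pit 101→Pit 103) = (66712.9, 115226.3, 91860).
So ∂z/∂easting = −n_x/n_z = −0.72625 and ∂z/∂northing = −n_y/n_z = −1.25437.
|∇z| = √(a²+b²) = 1.44944, so dip δ = arctan(1.44944) = 55.40°.
True thickness = vertical thickness × cos δ = 46 × cos 55.40° = 26.1 m.

26.1 m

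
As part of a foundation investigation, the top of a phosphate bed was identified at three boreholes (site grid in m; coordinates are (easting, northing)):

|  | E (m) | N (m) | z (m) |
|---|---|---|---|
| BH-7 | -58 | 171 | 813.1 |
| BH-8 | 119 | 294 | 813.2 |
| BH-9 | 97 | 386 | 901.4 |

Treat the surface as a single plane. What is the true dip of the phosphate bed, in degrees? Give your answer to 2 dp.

Let the plane be z = a·E + b·N + c.
BH-8−BH-7: 177a + 123b = 0.1;  BH-9−BH-7: 155a + 215b = 88.3.
Solving gives a = −0.57080, b = 0.82220.
Gradient magnitude |∇z| = √(a² + b²) = √(0.32581 + 0.67601) = 1.00091.
True dip = arctan(1.00091) = 45.03°, dipping toward SE (azimuth ≈ 145°).

45.03°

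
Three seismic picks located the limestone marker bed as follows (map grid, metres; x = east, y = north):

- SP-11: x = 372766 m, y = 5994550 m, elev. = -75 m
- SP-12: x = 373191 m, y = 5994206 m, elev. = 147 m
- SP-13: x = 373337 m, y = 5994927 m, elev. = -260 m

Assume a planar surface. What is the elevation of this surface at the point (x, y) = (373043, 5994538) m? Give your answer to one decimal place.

Let the plane be z = a·x + b·y + c.
SP-12−SP-11: 425a − 344b = 222;  SP-13−SP-11: 571a + 377b = −185.
Solving gives a = 0.056228953, b = −0.575879927.
Then c = -75 − a·372766 − b·5994550 = 3431105.77.
At (373043, 5994538): z = 20975.8 − 3452134.1 + 3431105.77 = -52.5 m.

-52.5 m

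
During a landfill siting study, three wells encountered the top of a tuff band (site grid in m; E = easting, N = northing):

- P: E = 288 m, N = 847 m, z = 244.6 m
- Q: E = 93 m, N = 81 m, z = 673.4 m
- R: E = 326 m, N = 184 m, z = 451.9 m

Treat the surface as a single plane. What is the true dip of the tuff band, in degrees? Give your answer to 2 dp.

Two edge vectors: P→Q = (-195, -766, 428.8), P→R = (38, -663, 207.3).
Normal n = (P→Q) × (P→R) = (125502.6, 56717.9, 158393).
So ∂z/∂E = −n_x/n_z = −0.79235 and ∂z/∂N = −n_y/n_z = −0.35808.
Gradient magnitude |∇z| = √(a² + b²) = √(0.62782 + 0.12822) = 0.86951.
True dip = arctan(0.86951) = 41.01°, dipping toward ENE (azimuth ≈ 066°).

41.01°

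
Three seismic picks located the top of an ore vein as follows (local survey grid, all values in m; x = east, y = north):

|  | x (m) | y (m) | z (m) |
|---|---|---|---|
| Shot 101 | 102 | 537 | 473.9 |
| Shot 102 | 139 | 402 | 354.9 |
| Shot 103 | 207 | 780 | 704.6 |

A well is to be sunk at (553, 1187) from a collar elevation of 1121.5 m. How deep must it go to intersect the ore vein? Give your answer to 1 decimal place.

Two edge vectors: Shot 101→Shot 102 = (37, -135, -119), Shot 101→Shot 103 = (105, 243, 230.7).
Normal n = (Shot 101→Shot 102) × (Shot 101→Shot 103) = (-2227.5, -21030.9, 23166).
So ∂z/∂x = −n_x/n_z = 0.096154 and ∂z/∂y = −n_y/n_z = 0.907835.
Intercept c from Shot 101: 473.9 − 9.81 − 487.51 = −23.41.
At (553, 1187): z_contact = 53.17 + 1077.60 − 23.41 = 1107.36 m.
Depth below ground = 1121.5 − 1107.36 = 14.1 m.

14.1 m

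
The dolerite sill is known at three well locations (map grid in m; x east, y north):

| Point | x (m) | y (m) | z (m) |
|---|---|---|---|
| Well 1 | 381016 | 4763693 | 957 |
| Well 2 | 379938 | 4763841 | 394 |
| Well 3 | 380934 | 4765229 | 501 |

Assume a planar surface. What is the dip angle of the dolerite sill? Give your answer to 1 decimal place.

29.1°

Two edge vectors: Well 1→Well 2 = (-1078, 148, -563), Well 1→Well 3 = (-82, 1536, -456).
Normal n = (Well 1→Well 2) × (Well 1→Well 3) = (797280, -445402, -1643672).
So ∂z/∂x = −n_x/n_z = 0.48506 and ∂z/∂y = −n_y/n_z = −0.27098.
Gradient magnitude |∇z| = √(a² + b²) = √(0.23528 + 0.07343) = 0.55562.
True dip = arctan(0.55562) = 29.1°, dipping toward WNW (azimuth ≈ 299°).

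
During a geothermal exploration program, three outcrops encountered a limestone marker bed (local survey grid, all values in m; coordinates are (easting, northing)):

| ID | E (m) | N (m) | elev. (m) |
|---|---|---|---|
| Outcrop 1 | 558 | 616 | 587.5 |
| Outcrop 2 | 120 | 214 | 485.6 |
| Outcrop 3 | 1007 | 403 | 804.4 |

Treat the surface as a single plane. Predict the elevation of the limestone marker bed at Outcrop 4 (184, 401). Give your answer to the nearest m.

Let the plane be z = a·E + b·N + c.
Outcrop 2−Outcrop 1: −438a − 402b = −101.9;  Outcrop 3−Outcrop 1: 449a − 213b = 216.9.
Solving gives a = 0.39774, b = −0.17988.
Then c = 587.5 − a·558 − b·616 = 476.36.
At (184, 401): z = 73.2 − 72.1 + 476.36 = 477.4 m.

477 m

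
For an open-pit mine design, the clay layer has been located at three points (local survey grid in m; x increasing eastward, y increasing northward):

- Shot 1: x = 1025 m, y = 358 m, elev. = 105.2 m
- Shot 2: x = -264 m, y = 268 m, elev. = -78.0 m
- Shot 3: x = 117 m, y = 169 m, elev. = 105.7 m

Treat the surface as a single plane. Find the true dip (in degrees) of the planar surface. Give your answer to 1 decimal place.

Let the plane be z = a·x + b·y + c.
Shot 2−Shot 1: −1289a − 90b = −183.2;  Shot 3−Shot 1: −908a − 189b = 0.5.
Solving gives a = 0.21414, b = −1.03143.
Gradient magnitude |∇z| = √(a² + b²) = √(0.04586 + 1.06385) = 1.05343.
True dip = arctan(1.05343) = 46.5°, dipping toward NNW (azimuth ≈ 348°).

46.5°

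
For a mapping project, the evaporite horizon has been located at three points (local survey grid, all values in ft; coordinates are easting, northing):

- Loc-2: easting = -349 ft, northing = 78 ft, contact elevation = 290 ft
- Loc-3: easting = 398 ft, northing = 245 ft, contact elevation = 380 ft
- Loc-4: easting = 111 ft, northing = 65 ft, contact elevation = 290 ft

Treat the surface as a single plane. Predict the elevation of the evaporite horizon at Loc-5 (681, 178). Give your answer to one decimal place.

351.8 ft

Let the plane be z = a·easting + b·northing + c.
Loc-3−Loc-2: 747a + 167b = 90;  Loc-4−Loc-2: 460a − 13b = 0.
Solving gives a = 0.01352, b = 0.47844.
Then c = 290 − a·-349 − b·78 = 257.40.
At (681, 178): z = 9.2 + 85.2 + 257.40 = 351.8 ft.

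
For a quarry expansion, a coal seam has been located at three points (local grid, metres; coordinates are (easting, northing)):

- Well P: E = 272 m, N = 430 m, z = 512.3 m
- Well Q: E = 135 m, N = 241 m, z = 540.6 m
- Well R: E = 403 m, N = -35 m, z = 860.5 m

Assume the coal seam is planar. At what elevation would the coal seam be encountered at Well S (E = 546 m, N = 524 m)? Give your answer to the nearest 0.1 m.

Two edge vectors: Well P→Well Q = (-137, -189, 28.3), Well P→Well R = (131, -465, 348.2).
Normal n = (Well P→Well Q) × (Well P→Well R) = (-52650.3, 51410.7, 88464).
So ∂z/∂E = −n_x/n_z = 0.59516 and ∂z/∂N = −n_y/n_z = −0.58115.
Intercept c from Well P: 512.3 − 161.88 + 249.89 = 600.31.
At (546, 524): z = 325.0 − 304.5 + 600.31 = 620.7 m.

620.7 m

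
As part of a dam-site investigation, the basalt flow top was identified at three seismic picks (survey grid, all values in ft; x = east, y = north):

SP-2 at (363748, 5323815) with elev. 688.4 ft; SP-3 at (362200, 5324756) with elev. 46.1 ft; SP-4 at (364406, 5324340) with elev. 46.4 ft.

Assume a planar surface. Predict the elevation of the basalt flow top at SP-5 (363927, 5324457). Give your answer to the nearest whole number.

Two edge vectors: SP-2→SP-3 = (-1548, 941, -642.3), SP-2→SP-4 = (658, 525, -642).
Normal n = (SP-2→SP-3) × (SP-2→SP-4) = (-266914.5, -1416449.4, -1431878).
So ∂z/∂x = −n_x/n_z = −0.18640869 and ∂z/∂y = −n_y/n_z = −0.98922492.
Intercept c from SP-2: 688.4 + 67805.79 + 5266450.47 = 5334944.66.
At (363927, 5324457): z = −67839.2 − 5267085.5 + 5334944.66 = 20.0 ft.

20 ft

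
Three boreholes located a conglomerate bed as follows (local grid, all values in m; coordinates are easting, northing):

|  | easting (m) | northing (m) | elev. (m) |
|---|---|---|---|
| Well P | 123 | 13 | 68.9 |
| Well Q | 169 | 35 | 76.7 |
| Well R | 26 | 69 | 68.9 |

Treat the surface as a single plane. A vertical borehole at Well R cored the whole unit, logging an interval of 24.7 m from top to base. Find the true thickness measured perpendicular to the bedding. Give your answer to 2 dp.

24.29 m

Two edge vectors: Well P→Well Q = (46, 22, 7.8), Well P→Well R = (-97, 56, 0).
Normal n = (Well P→Well Q) × (Well P→Well R) = (-436.8, -756.6, 4710).
So ∂z/∂easting = −n_x/n_z = 0.09274 and ∂z/∂northing = −n_y/n_z = 0.16064.
|∇z| = √(a²+b²) = 0.18549, so dip δ = arctan(0.18549) = 10.51°.
True thickness = vertical thickness × cos δ = 24.7 × cos 10.51° = 24.29 m.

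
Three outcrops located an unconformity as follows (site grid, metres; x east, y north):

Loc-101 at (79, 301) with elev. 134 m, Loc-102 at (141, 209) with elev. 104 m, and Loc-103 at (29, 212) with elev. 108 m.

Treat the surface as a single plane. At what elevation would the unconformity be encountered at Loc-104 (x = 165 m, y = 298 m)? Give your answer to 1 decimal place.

Let the plane be z = a·x + b·y + c.
Loc-102−Loc-101: 62a − 92b = −30;  Loc-103−Loc-101: −50a − 89b = −26.
Solving gives a = −0.02748, b = 0.30757.
Then c = 134 − a·79 − b·301 = 43.59.
At (165, 298): z = −4.5 + 91.7 + 43.59 = 130.7 m.

130.7 m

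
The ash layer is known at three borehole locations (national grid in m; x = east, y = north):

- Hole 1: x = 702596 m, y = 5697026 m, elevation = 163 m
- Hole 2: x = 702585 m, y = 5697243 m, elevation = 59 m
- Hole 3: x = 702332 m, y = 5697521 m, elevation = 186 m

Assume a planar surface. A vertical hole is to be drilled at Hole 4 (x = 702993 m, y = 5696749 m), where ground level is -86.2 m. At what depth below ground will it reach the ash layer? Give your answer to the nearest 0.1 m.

35.2 m

Let the plane be z = a·x + b·y + c.
Hole 2−Hole 1: −11a + 217b = −104;  Hole 3−Hole 1: −264a + 495b = 23.
Solving gives a = −1.089269525, b = −0.534479100.
Then c = 163 − a·702596 − b·5697026 = 3810420.74.
At (702993, 5696749): z_contact = −765748.85 − 3044793.28 + 3810420.74 = -121.39 m.
Depth below ground = -86.2 − (-121.39) = 35.2 m.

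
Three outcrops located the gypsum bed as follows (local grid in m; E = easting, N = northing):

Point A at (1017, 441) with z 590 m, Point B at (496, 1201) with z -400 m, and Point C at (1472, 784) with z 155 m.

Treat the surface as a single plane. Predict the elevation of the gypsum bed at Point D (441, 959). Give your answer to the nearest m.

Two edge vectors: Point A→Point B = (-521, 760, -990), Point A→Point C = (455, 343, -435).
Normal n = (Point A→Point B) × (Point A→Point C) = (8970, -677085, -524503).
So ∂z/∂E = −n_x/n_z = 0.01710 and ∂z/∂N = −n_y/n_z = −1.29091.
Intercept c from Point A: 590 − 17.39 + 569.29 = 1141.90.
At (441, 959): z = 7.5 − 1238.0 + 1141.90 = -88.5 m.

-89 m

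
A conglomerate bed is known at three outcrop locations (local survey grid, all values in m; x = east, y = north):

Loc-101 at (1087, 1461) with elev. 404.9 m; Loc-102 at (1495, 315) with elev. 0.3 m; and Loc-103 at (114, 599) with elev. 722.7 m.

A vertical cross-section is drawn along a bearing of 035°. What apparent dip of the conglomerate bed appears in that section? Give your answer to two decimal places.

Two edge vectors: Loc-101→Loc-102 = (408, -1146, -404.6), Loc-101→Loc-103 = (-973, -862, 317.8).
Normal n = (Loc-101→Loc-102) × (Loc-101→Loc-103) = (-712964, 264013.4, -1466754).
So ∂z/∂x = −n_x/n_z = −0.48608 and ∂z/∂y = −n_y/n_z = 0.18000.
Unit vector along 035° is (sin 35°, cos 35°) = (0.5736, 0.8192).
Slope in that direction = a·(0.5736) + b·(0.8192) = −0.13136.
Apparent dip = arctan|0.13136| = 7.48° (true dip is 27.4°, so apparent ≤ true as expected).

7.48°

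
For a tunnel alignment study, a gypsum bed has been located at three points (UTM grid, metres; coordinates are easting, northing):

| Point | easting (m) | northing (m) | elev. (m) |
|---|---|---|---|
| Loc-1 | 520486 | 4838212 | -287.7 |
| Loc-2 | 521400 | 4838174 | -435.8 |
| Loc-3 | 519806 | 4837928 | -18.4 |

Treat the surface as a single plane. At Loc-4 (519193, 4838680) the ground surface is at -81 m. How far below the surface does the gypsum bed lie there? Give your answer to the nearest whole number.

Two edge vectors: Loc-1→Loc-2 = (914, -38, -148.1), Loc-1→Loc-3 = (-680, -284, 269.3).
Normal n = (Loc-1→Loc-2) × (Loc-1→Loc-3) = (-52293.8, -145432.2, -285416).
So ∂z/∂easting = −n_x/n_z = −0.18321958 and ∂z/∂northing = −n_y/n_z = −0.50954466.
Intercept c from Loc-1: -287.7 + 95363.23 + 2465285.11 = 2560360.64.
At (519193, 4838680): z_contact = −95126.3 − 2465523.6 + 2560360.64 = -289.3 m.
Depth below ground = -81 − (-289.3) = 208 m.

208 m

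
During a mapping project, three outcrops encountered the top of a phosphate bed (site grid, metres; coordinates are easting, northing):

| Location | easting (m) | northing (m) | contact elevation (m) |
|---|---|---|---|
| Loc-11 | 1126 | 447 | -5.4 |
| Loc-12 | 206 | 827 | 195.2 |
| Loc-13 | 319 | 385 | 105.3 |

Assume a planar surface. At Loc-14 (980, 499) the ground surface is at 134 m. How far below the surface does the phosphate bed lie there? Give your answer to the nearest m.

Two edge vectors: Loc-11→Loc-12 = (-920, 380, 200.6), Loc-11→Loc-13 = (-807, -62, 110.7).
Normal n = (Loc-11→Loc-12) × (Loc-11→Loc-13) = (54503.2, -60040.2, 363700).
So ∂z/∂easting = −n_x/n_z = −0.14986 and ∂z/∂northing = −n_y/n_z = 0.16508.
Intercept c from Loc-11: -5.4 + 168.74 − 73.79 = 89.55.
At (980, 499): z_contact = −146.9 + 82.4 + 89.55 = 25.1 m.
Depth below ground = 134 − 25.1 = 109 m.

109 m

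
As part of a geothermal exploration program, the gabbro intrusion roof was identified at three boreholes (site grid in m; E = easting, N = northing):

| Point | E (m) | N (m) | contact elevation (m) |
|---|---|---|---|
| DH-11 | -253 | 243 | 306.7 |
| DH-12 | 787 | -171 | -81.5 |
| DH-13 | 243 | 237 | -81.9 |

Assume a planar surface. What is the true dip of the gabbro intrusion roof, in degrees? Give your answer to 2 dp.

53.02°

Two edge vectors: DH-11→DH-12 = (1040, -414, -388.2), DH-11→DH-13 = (496, -6, -388.6).
Normal n = (DH-11→DH-12) × (DH-11→DH-13) = (158551.2, 211596.8, 199104).
So ∂z/∂E = −n_x/n_z = −0.79632 and ∂z/∂N = −n_y/n_z = −1.06275.
Gradient magnitude |∇z| = √(a² + b²) = √(0.63413 + 1.12943) = 1.32799.
True dip = arctan(1.32799) = 53.02°, dipping toward NE (azimuth ≈ 037°).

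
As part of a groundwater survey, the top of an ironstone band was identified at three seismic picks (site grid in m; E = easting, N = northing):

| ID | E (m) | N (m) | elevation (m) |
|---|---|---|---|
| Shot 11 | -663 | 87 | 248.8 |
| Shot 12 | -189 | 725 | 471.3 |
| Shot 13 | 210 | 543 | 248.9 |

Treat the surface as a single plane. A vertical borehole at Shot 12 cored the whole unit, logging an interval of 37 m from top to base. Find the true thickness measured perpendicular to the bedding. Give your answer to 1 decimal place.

Two edge vectors: Shot 11→Shot 12 = (474, 638, 222.5), Shot 11→Shot 13 = (873, 456, 0.1).
Normal n = (Shot 11→Shot 12) × (Shot 11→Shot 13) = (-101396.2, 194195.1, -340830).
So ∂z/∂E = −n_x/n_z = −0.29750 and ∂z/∂N = −n_y/n_z = 0.56977.
|∇z| = √(a²+b²) = 0.64276, so dip δ = arctan(0.64276) = 32.73°.
True thickness = vertical thickness × cos δ = 37 × cos 32.73° = 31.1 m.

31.1 m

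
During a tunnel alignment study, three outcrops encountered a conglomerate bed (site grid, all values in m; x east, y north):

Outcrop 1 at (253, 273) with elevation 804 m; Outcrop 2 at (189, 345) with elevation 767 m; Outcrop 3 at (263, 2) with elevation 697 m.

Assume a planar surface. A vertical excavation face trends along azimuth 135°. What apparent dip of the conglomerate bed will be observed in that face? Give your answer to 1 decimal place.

24.1°

Two edge vectors: Outcrop 1→Outcrop 2 = (-64, 72, -37), Outcrop 1→Outcrop 3 = (10, -271, -107).
Normal n = (Outcrop 1→Outcrop 2) × (Outcrop 1→Outcrop 3) = (-17731, -7218, 16624).
So ∂z/∂x = −n_x/n_z = 1.06659 and ∂z/∂y = −n_y/n_z = 0.43419.
Unit vector along 135° is (sin 135°, cos 135°) = (0.7071, -0.7071).
Slope in that direction = a·(0.7071) + b·(-0.7071) = 0.44717.
Apparent dip = arctan|0.44717| = 24.1° (true dip is 49.0°, so apparent ≤ true as expected).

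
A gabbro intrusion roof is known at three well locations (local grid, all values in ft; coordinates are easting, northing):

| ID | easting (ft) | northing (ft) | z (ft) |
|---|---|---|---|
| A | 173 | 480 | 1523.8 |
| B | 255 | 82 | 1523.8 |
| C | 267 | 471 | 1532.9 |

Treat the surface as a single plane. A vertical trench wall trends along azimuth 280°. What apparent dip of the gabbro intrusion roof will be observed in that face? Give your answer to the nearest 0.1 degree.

Let the plane be z = a·easting + b·northing + c.
B−A: 82a − 398b = 0;  C−A: 94a − 9b = 9.1.
Solving gives a = 0.09876, b = 0.02035.
Unit vector along 280° is (sin 280°, cos 280°) = (-0.9848, 0.1736).
Slope in that direction = a·(-0.9848) + b·(0.1736) = −0.09372.
Apparent dip = arctan|0.09372| = 5.4° (true dip is 5.8°, so apparent ≤ true as expected).

5.4°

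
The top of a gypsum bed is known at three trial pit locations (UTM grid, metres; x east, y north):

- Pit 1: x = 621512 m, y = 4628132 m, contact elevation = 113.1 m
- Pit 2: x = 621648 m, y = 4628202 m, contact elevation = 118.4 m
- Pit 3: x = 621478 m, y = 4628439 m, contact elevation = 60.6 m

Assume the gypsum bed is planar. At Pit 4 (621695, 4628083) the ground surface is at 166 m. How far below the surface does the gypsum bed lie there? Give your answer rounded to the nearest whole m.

Let the plane be z = a·x + b·y + c.
Pit 2−Pit 1: 136a + 70b = 5.3;  Pit 3−Pit 1: −34a + 307b = −52.5.
Solving gives a = 0.12014185, b = −0.15770416.
Then c = 113.1 − a·621512 − b·4628132 = 655319.17.
At (621695, 4628083): z_contact = 74691.6 − 729867.9 + 655319.17 = 142.8 m.
Depth below ground = 166 − 142.8 = 23 m.

23 m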